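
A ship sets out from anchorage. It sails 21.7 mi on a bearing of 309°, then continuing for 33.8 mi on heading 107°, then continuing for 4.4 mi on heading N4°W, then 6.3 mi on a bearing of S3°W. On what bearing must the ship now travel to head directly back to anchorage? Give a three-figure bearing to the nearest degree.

263°

Leg 1 (309°, 21.7 mi): east 21.7 sin 309° = -16.86, north 21.7 cos 309° = 13.66
Leg 2 (107°, 33.8 mi): east 33.8 sin 107° = 32.32, north 33.8 cos 107° = -9.88
Leg 3 (N4°W, 4.4 mi): east 4.4 sin 356° = -0.31, north 4.4 cos 356° = 4.39
Leg 4 (S3°W, 6.3 mi): east 6.3 sin 183° = -0.33, north 6.3 cos 183° = -6.29
Net displacement: 14.82 east, 1.87 north. Direction back to start is (-14.82, -1.87): bearing = atan2(-14.82, -1.87) mod 360° = 262.80° ≈ 263°.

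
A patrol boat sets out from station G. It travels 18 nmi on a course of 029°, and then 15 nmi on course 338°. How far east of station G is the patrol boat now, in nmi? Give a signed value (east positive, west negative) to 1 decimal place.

Leg 1 (029°, 18 nmi): east 18 sin 29° = 8.73, north 18 cos 29° = 15.74
Leg 2 (338°, 15 nmi): east 15 sin 338° = -5.62, north 15 cos 338° = 13.91
Net east component: 3.11 nmi.

3.1 nmi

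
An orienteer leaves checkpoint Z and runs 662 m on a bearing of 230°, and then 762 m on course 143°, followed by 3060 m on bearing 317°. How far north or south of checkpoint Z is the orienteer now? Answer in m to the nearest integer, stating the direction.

Leg 1 (230°, 662 m): east 662 sin 230° = -507.12, north 662 cos 230° = -425.53
Leg 2 (143°, 762 m): east 762 sin 143° = 458.58, north 762 cos 143° = -608.56
Leg 3 (317°, 3060 m): east 3060 sin 317° = -2086.91, north 3060 cos 317° = 2237.94
Net north component: 1203.86 m.

1204 m north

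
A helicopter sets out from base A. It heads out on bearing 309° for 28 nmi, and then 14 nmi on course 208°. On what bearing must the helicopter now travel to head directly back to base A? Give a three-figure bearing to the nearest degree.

101°

Leg 1 (309°, 28 nmi): east 28 sin 309° = -21.76, north 28 cos 309° = 17.62
Leg 2 (208°, 14 nmi): east 14 sin 208° = -6.57, north 14 cos 208° = -12.36
Net displacement: -28.33 east, 5.26 north. Direction back to start is (28.33, -5.26): bearing = atan2(28.33, -5.26) mod 360° = 100.52° ≈ 101°.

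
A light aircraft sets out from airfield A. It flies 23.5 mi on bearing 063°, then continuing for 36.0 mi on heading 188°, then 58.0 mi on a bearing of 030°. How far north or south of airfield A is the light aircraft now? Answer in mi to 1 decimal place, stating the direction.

25.2 mi north

Leg 1 (063°, 23.5 mi): east 23.5 sin 63° = 20.94, north 23.5 cos 63° = 10.67
Leg 2 (188°, 36.0 mi): east 36.0 sin 188° = -5.01, north 36.0 cos 188° = -35.65
Leg 3 (030°, 58.0 mi): east 58.0 sin 30° = 29.00, north 58.0 cos 30° = 50.23
Net north component: 25.25 mi.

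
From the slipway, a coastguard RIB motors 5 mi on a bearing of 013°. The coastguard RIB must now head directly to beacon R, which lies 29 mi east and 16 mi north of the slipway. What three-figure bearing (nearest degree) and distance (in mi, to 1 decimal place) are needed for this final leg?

068°, 30.0 mi

Leg 1 (013°, 5 mi): east 5 sin 13° = 1.12, north 5 cos 13° = 4.87
Current position: (1.12, 4.87). Target: (29, 16). Remaining: Δeast = 27.88, Δnorth = 11.13.
Bearing = atan2(27.88, 11.13) mod 360° = 68.24°; distance = √((27.88)² + (11.13)²) = 30.014 mi.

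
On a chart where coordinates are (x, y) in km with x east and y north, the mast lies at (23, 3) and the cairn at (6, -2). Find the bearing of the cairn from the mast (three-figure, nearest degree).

254°

Δeast = 6 − 23 = -17.00; Δnorth = -2 − 3 = -5.00.
Bearing = atan2(Δeast, Δnorth) mod 360° = 253.61° ≈ 254°.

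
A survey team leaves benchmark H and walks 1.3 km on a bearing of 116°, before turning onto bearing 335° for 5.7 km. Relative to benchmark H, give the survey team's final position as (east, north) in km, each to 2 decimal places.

Leg 1 (116°, 1.3 km): east 1.3 sin 116° = 1.17, north 1.3 cos 116° = -0.57
Leg 2 (335°, 5.7 km): east 5.7 sin 335° = -2.41, north 5.7 cos 335° = 5.17
Summing: -1.24 km east, 4.60 km north → (-1.24, 4.60).

(-1.24, 4.60)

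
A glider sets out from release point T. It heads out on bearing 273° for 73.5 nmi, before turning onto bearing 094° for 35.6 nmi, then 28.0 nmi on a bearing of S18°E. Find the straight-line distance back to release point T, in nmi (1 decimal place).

Leg 1 (273°, 73.5 nmi): east 73.5 sin 273° = -73.40, north 73.5 cos 273° = 3.85
Leg 2 (094°, 35.6 nmi): east 35.6 sin 94° = 35.51, north 35.6 cos 94° = -2.48
Leg 3 (S18°E, 28.0 nmi): east 28.0 sin 162° = 8.65, north 28.0 cos 162° = -26.63
Net: -29.23 east, -25.27 north. Distance = √((-29.23)² + (-25.27)²) = 38.639 nmi.

38.6 nmi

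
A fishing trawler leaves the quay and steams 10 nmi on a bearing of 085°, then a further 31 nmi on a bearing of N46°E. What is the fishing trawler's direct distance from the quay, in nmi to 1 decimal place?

Leg 1 (085°, 10 nmi): east 10 sin 85° = 9.96, north 10 cos 85° = 0.87
Leg 2 (N46°E, 31 nmi): east 31 sin 46° = 22.30, north 31 cos 46° = 21.53
Net: 32.26 east, 22.41 north. Distance = √((32.26)² + (22.41)²) = 39.279 nmi.

39.3 nmi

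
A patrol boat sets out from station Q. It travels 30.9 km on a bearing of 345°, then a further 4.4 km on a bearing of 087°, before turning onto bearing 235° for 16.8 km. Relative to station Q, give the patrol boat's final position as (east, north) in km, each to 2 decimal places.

(-17.37, 20.44)

Leg 1 (345°, 30.9 km): east 30.9 sin 345° = -8.00, north 30.9 cos 345° = 29.85
Leg 2 (087°, 4.4 km): east 4.4 sin 87° = 4.39, north 4.4 cos 87° = 0.23
Leg 3 (235°, 16.8 km): east 16.8 sin 235° = -13.76, north 16.8 cos 235° = -9.64
Summing: -17.37 km east, 20.44 km north → (-17.37, 20.44).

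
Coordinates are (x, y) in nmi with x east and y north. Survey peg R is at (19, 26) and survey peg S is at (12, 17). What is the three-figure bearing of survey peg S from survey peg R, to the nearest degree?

218°

Δeast = 12 − 19 = -7.00; Δnorth = 17 − 26 = -9.00.
Bearing = atan2(Δeast, Δnorth) mod 360° = 217.87° ≈ 218°.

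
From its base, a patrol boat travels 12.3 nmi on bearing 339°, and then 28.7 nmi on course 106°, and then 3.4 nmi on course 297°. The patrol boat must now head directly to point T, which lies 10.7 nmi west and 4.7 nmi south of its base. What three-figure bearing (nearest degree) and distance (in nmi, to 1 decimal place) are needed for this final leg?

252°, 32.4 nmi

Leg 1 (339°, 12.3 nmi): east 12.3 sin 339° = -4.41, north 12.3 cos 339° = 11.48
Leg 2 (106°, 28.7 nmi): east 28.7 sin 106° = 27.59, north 28.7 cos 106° = -7.91
Leg 3 (297°, 3.4 nmi): east 3.4 sin 297° = -3.03, north 3.4 cos 297° = 1.54
Current position: (20.15, 5.12). Target: (-10.7, -4.7). Remaining: Δeast = -30.85, Δnorth = -9.82.
Bearing = atan2(-30.85, -9.82) mod 360° = 252.35°; distance = √((-30.85)² + (-9.82)²) = 32.375 nmi.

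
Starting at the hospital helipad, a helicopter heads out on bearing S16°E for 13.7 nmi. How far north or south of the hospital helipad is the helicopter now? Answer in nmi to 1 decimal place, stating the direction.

Leg 1 (S16°E, 13.7 nmi): east 13.7 sin 164° = 3.78, north 13.7 cos 164° = -13.17
Net north component: -13.17 nmi.

13.2 nmi south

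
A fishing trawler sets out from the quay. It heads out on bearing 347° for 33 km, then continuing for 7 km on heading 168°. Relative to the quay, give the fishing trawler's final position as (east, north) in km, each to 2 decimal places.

(-5.97, 25.31)

Leg 1 (347°, 33 km): east 33 sin 347° = -7.42, north 33 cos 347° = 32.15
Leg 2 (168°, 7 km): east 7 sin 168° = 1.46, north 7 cos 168° = -6.85
Summing: -5.97 km east, 25.31 km north → (-5.97, 25.31).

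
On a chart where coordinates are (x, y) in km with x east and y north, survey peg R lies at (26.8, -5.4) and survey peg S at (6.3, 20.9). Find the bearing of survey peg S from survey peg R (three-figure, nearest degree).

Δeast = 6.3 − 26.8 = -20.50; Δnorth = 20.9 − -5.4 = 26.30.
Bearing = atan2(Δeast, Δnorth) mod 360° = 322.06° ≈ 322°.

322°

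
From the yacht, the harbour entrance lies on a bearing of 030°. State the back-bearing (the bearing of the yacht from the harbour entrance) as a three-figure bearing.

210°

Back-bearing = 030° + 180° = 210°.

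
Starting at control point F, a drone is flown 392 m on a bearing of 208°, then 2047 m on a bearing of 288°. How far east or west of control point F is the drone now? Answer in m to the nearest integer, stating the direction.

Leg 1 (208°, 392 m): east 392 sin 208° = -184.03, north 392 cos 208° = -346.12
Leg 2 (288°, 2047 m): east 2047 sin 288° = -1946.81, north 2047 cos 288° = 632.56
Net east component: -2130.85 m.

2131 m west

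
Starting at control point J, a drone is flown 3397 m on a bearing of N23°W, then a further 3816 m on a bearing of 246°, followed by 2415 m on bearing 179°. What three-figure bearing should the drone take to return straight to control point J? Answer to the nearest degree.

Leg 1 (N23°W, 3397 m): east 3397 sin 337° = -1327.31, north 3397 cos 337° = 3126.95
Leg 2 (246°, 3816 m): east 3816 sin 246° = -3486.09, north 3816 cos 246° = -1552.11
Leg 3 (179°, 2415 m): east 2415 sin 179° = 42.15, north 2415 cos 179° = -2414.63
Net displacement: -4771.26 east, -839.78 north. Direction back to start is (4771.26, 839.78): bearing = atan2(4771.26, 839.78) mod 360° = 80.02° ≈ 080°.

080°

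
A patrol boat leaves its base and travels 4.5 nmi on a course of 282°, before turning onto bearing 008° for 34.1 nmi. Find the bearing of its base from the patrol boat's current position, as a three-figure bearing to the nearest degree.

Leg 1 (282°, 4.5 nmi): east 4.5 sin 282° = -4.40, north 4.5 cos 282° = 0.94
Leg 2 (008°, 34.1 nmi): east 34.1 sin 8° = 4.75, north 34.1 cos 8° = 33.77
Net displacement: 0.34 east, 34.70 north. Direction back to start is (-0.34, -34.70): bearing = atan2(-0.34, -34.70) mod 360° = 180.57° ≈ 181°.

181°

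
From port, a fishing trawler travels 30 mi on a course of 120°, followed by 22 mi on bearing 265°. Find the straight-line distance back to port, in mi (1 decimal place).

Leg 1 (120°, 30 mi): east 30 sin 120° = 25.98, north 30 cos 120° = -15.00
Leg 2 (265°, 22 mi): east 22 sin 265° = -21.92, north 22 cos 265° = -1.92
Net: 4.06 east, -16.92 north. Distance = √((4.06)² + (-16.92)²) = 17.399 mi.

17.4 mi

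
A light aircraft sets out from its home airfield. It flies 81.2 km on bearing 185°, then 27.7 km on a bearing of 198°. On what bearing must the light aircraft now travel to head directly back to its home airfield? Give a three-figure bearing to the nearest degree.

008°

Leg 1 (185°, 81.2 km): east 81.2 sin 185° = -7.08, north 81.2 cos 185° = -80.89
Leg 2 (198°, 27.7 km): east 27.7 sin 198° = -8.56, north 27.7 cos 198° = -26.34
Net displacement: -15.64 east, -107.24 north. Direction back to start is (15.64, 107.24): bearing = atan2(15.64, 107.24) mod 360° = 8.30° ≈ 008°.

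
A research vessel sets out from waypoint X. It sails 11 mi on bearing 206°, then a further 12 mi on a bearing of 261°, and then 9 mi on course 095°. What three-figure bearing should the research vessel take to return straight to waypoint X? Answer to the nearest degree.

Leg 1 (206°, 11 mi): east 11 sin 206° = -4.82, north 11 cos 206° = -9.89
Leg 2 (261°, 12 mi): east 12 sin 261° = -11.85, north 12 cos 261° = -1.88
Leg 3 (095°, 9 mi): east 9 sin 95° = 8.97, north 9 cos 95° = -0.78
Net displacement: -7.71 east, -12.55 north. Direction back to start is (7.71, 12.55): bearing = atan2(7.71, 12.55) mod 360° = 31.56° ≈ 032°.

032°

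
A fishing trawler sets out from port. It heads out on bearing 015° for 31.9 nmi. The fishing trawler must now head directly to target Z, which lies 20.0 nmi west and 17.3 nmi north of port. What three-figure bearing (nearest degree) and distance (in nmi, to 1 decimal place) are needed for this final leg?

244°, 31.3 nmi

Leg 1 (015°, 31.9 nmi): east 31.9 sin 15° = 8.26, north 31.9 cos 15° = 30.81
Current position: (8.26, 30.81). Target: (-20.0, 17.3). Remaining: Δeast = -28.26, Δnorth = -13.51.
Bearing = atan2(-28.26, -13.51) mod 360° = 244.44°; distance = √((-28.26)² + (-13.51)²) = 31.321 nmi.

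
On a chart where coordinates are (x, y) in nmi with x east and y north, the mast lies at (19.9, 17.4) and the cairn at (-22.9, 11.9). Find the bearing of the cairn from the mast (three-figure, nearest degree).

Δeast = -22.9 − 19.9 = -42.80; Δnorth = 11.9 − 17.4 = -5.50.
Bearing = atan2(Δeast, Δnorth) mod 360° = 262.68° ≈ 263°.

263°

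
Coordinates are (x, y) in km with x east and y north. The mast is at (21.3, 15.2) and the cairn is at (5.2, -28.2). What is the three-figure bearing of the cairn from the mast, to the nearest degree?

Δeast = 5.2 − 21.3 = -16.10; Δnorth = -28.2 − 15.2 = -43.40.
Bearing = atan2(Δeast, Δnorth) mod 360° = 200.35° ≈ 200°.

200°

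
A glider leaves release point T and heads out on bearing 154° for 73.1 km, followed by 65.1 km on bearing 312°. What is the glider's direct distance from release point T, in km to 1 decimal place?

27.5 km

Leg 1 (154°, 73.1 km): east 73.1 sin 154° = 32.04, north 73.1 cos 154° = -65.70
Leg 2 (312°, 65.1 km): east 65.1 sin 312° = -48.38, north 65.1 cos 312° = 43.56
Net: -16.33 east, -22.14 north. Distance = √((-16.33)² + (-22.14)²) = 27.514 km.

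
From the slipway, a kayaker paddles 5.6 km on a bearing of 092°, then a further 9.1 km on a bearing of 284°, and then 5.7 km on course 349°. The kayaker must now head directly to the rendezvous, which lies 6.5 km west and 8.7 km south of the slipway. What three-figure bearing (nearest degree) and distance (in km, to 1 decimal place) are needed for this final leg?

Leg 1 (092°, 5.6 km): east 5.6 sin 92° = 5.60, north 5.6 cos 92° = -0.20
Leg 2 (284°, 9.1 km): east 9.1 sin 284° = -8.83, north 9.1 cos 284° = 2.20
Leg 3 (349°, 5.7 km): east 5.7 sin 349° = -1.09, north 5.7 cos 349° = 5.60
Current position: (-4.32, 7.60). Target: (-6.5, -8.7). Remaining: Δeast = -2.18, Δnorth = -16.30.
Bearing = atan2(-2.18, -16.30) mod 360° = 187.61°; distance = √((-2.18)² + (-16.30)²) = 16.446 km.

188°, 16.4 km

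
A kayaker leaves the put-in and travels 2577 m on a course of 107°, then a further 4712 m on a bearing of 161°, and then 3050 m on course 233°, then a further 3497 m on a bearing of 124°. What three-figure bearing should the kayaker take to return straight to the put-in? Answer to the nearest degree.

334°

Leg 1 (107°, 2577 m): east 2577 sin 107° = 2464.40, north 2577 cos 107° = -753.44
Leg 2 (161°, 4712 m): east 4712 sin 161° = 1534.08, north 4712 cos 161° = -4455.28
Leg 3 (233°, 3050 m): east 3050 sin 233° = -2435.84, north 3050 cos 233° = -1835.54
Leg 4 (124°, 3497 m): east 3497 sin 124° = 2899.14, north 3497 cos 124° = -1955.50
Net displacement: 4461.78 east, -8999.76 north. Direction back to start is (-4461.78, 8999.76): bearing = atan2(-4461.78, 8999.76) mod 360° = 333.63° ≈ 334°.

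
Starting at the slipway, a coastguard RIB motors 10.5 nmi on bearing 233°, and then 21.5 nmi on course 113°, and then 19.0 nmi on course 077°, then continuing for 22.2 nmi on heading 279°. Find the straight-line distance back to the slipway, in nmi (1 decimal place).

10.6 nmi

Leg 1 (233°, 10.5 nmi): east 10.5 sin 233° = -8.39, north 10.5 cos 233° = -6.32
Leg 2 (113°, 21.5 nmi): east 21.5 sin 113° = 19.79, north 21.5 cos 113° = -8.40
Leg 3 (077°, 19.0 nmi): east 19.0 sin 77° = 18.51, north 19.0 cos 77° = 4.27
Leg 4 (279°, 22.2 nmi): east 22.2 sin 279° = -21.93, north 22.2 cos 279° = 3.47
Net: 7.99 east, -6.97 north. Distance = √((7.99)² + (-6.97)²) = 10.606 nmi.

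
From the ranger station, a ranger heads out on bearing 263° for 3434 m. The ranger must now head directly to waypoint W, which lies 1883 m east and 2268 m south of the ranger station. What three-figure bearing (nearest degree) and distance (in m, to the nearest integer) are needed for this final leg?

109°, 5605 m

Leg 1 (263°, 3434 m): east 3434 sin 263° = -3408.40, north 3434 cos 263° = -418.50
Current position: (-3408.40, -418.50). Target: (1883, -2268). Remaining: Δeast = 5291.40, Δnorth = -1849.50.
Bearing = atan2(5291.40, -1849.50) mod 360° = 109.27°; distance = √((5291.40)² + (-1849.50)²) = 5605.319 m.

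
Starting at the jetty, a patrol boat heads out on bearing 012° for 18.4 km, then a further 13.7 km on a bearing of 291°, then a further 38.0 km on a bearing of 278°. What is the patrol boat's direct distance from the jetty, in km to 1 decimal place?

54.5 km

Leg 1 (012°, 18.4 km): east 18.4 sin 12° = 3.83, north 18.4 cos 12° = 18.00
Leg 2 (291°, 13.7 km): east 13.7 sin 291° = -12.79, north 13.7 cos 291° = 4.91
Leg 3 (278°, 38.0 km): east 38.0 sin 278° = -37.63, north 38.0 cos 278° = 5.29
Net: -46.59 east, 28.20 north. Distance = √((-46.59)² + (28.20)²) = 54.462 km.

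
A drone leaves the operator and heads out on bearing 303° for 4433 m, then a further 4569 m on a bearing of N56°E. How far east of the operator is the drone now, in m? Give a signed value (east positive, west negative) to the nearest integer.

Leg 1 (303°, 4433 m): east 4433 sin 303° = -3717.83, north 4433 cos 303° = 2414.38
Leg 2 (N56°E, 4569 m): east 4569 sin 56° = 3787.87, north 4569 cos 56° = 2554.95
Net east component: 70.05 m.

70 m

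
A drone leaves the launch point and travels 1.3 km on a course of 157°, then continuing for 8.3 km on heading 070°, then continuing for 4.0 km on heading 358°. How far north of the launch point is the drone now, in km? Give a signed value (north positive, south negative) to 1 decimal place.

5.6 km

Leg 1 (157°, 1.3 km): east 1.3 sin 157° = 0.51, north 1.3 cos 157° = -1.20
Leg 2 (070°, 8.3 km): east 8.3 sin 70° = 7.80, north 8.3 cos 70° = 2.84
Leg 3 (358°, 4.0 km): east 4.0 sin 358° = -0.14, north 4.0 cos 358° = 4.00
Net north component: 5.64 km.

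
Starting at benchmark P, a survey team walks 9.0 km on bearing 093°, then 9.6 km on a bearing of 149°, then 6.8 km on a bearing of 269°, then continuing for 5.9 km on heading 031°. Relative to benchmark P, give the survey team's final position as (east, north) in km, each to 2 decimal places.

(10.17, -3.76)

Leg 1 (093°, 9.0 km): east 9.0 sin 93° = 8.99, north 9.0 cos 93° = -0.47
Leg 2 (149°, 9.6 km): east 9.6 sin 149° = 4.94, north 9.6 cos 149° = -8.23
Leg 3 (269°, 6.8 km): east 6.8 sin 269° = -6.80, north 6.8 cos 269° = -0.12
Leg 4 (031°, 5.9 km): east 5.9 sin 31° = 3.04, north 5.9 cos 31° = 5.06
Summing: 10.17 km east, -3.76 km north → (10.17, -3.76).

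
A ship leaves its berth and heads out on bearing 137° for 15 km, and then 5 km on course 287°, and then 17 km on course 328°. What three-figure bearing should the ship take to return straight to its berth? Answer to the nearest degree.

Leg 1 (137°, 15 km): east 15 sin 137° = 10.23, north 15 cos 137° = -10.97
Leg 2 (287°, 5 km): east 5 sin 287° = -4.78, north 5 cos 287° = 1.46
Leg 3 (328°, 17 km): east 17 sin 328° = -9.01, north 17 cos 328° = 14.42
Net displacement: -3.56 east, 4.91 north. Direction back to start is (3.56, -4.91): bearing = atan2(3.56, -4.91) mod 360° = 144.05° ≈ 144°.

144°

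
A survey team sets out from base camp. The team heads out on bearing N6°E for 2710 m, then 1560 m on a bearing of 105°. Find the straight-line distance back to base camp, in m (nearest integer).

Leg 1 (N6°E, 2710 m): east 2710 sin 6° = 283.27, north 2710 cos 6° = 2695.15
Leg 2 (105°, 1560 m): east 1560 sin 105° = 1506.84, north 1560 cos 105° = -403.76
Net: 1790.12 east, 2291.40 north. Distance = √((1790.12)² + (2291.40)²) = 2907.751 m.

2908 m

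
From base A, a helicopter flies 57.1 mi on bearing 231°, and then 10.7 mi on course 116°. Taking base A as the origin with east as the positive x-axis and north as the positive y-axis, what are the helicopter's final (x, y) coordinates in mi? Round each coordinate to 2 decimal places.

Leg 1 (231°, 57.1 mi): east 57.1 sin 231° = -44.38, north 57.1 cos 231° = -35.93
Leg 2 (116°, 10.7 mi): east 10.7 sin 116° = 9.62, north 10.7 cos 116° = -4.69
Summing: -34.76 mi east, -40.62 mi north → (-34.76, -40.62).

(-34.76, -40.62)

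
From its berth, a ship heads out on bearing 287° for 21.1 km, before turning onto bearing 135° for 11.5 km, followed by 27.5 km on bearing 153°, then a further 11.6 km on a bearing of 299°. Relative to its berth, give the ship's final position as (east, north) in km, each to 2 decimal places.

(-9.71, -20.84)

Leg 1 (287°, 21.1 km): east 21.1 sin 287° = -20.18, north 21.1 cos 287° = 6.17
Leg 2 (135°, 11.5 km): east 11.5 sin 135° = 8.13, north 11.5 cos 135° = -8.13
Leg 3 (153°, 27.5 km): east 27.5 sin 153° = 12.48, north 27.5 cos 153° = -24.50
Leg 4 (299°, 11.6 km): east 11.6 sin 299° = -10.15, north 11.6 cos 299° = 5.62
Summing: -9.71 km east, -20.84 km north → (-9.71, -20.84).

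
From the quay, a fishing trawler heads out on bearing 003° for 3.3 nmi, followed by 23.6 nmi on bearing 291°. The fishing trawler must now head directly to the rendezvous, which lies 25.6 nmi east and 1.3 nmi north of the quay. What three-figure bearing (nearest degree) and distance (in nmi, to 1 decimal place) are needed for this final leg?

Leg 1 (003°, 3.3 nmi): east 3.3 sin 3° = 0.17, north 3.3 cos 3° = 3.30
Leg 2 (291°, 23.6 nmi): east 23.6 sin 291° = -22.03, north 23.6 cos 291° = 8.46
Current position: (-21.86, 11.75). Target: (25.6, 1.3). Remaining: Δeast = 47.46, Δnorth = -10.45.
Bearing = atan2(47.46, -10.45) mod 360° = 102.42°; distance = √((47.46)² + (-10.45)²) = 48.597 nmi.

102°, 48.6 nmi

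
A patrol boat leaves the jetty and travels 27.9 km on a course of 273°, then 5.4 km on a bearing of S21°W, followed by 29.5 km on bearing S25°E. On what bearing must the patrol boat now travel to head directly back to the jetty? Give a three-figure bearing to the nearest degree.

030°

Leg 1 (273°, 27.9 km): east 27.9 sin 273° = -27.86, north 27.9 cos 273° = 1.46
Leg 2 (S21°W, 5.4 km): east 5.4 sin 201° = -1.94, north 5.4 cos 201° = -5.04
Leg 3 (S25°E, 29.5 km): east 29.5 sin 155° = 12.47, north 29.5 cos 155° = -26.74
Net displacement: -17.33 east, -30.32 north. Direction back to start is (17.33, 30.32): bearing = atan2(17.33, 30.32) mod 360° = 29.75° ≈ 030°.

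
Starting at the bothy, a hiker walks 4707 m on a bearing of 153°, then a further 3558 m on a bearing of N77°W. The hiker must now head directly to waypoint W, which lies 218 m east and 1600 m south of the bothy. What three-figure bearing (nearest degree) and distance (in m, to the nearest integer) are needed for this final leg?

041°, 2369 m

Leg 1 (153°, 4707 m): east 4707 sin 153° = 2136.93, north 4707 cos 153° = -4193.97
Leg 2 (N77°W, 3558 m): east 3558 sin 283° = -3466.81, north 3558 cos 283° = 800.38
Current position: (-1329.88, -3393.59). Target: (218, -1600). Remaining: Δeast = 1547.88, Δnorth = 1793.59.
Bearing = atan2(1547.88, 1793.59) mod 360° = 40.79°; distance = √((1547.88)² + (1793.59)²) = 2369.154 m.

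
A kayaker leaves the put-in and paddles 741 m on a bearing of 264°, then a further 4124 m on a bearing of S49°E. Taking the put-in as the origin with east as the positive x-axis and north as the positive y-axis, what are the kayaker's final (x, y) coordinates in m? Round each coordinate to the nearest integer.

Leg 1 (264°, 741 m): east 741 sin 264° = -736.94, north 741 cos 264° = -77.46
Leg 2 (S49°E, 4124 m): east 4124 sin 131° = 3112.42, north 4124 cos 131° = -2705.59
Summing: 2375.48 m east, -2783.04 m north → (2375, -2783).

(2375, -2783)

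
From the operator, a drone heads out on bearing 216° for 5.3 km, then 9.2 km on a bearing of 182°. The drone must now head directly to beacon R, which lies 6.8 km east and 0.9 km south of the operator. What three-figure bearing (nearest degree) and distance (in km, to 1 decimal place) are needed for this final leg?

039°, 16.2 km

Leg 1 (216°, 5.3 km): east 5.3 sin 216° = -3.12, north 5.3 cos 216° = -4.29
Leg 2 (182°, 9.2 km): east 9.2 sin 182° = -0.32, north 9.2 cos 182° = -9.19
Current position: (-3.44, -13.48). Target: (6.8, -0.9). Remaining: Δeast = 10.24, Δnorth = 12.58.
Bearing = atan2(10.24, 12.58) mod 360° = 39.13°; distance = √((10.24)² + (12.58)²) = 16.220 km.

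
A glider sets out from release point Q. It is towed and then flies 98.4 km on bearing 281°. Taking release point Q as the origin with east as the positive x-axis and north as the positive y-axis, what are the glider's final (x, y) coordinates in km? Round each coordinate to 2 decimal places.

(-96.59, 18.78)

Leg 1 (281°, 98.4 km): east 98.4 sin 281° = -96.59, north 98.4 cos 281° = 18.78
Summing: -96.59 km east, 18.78 km north → (-96.59, 18.78).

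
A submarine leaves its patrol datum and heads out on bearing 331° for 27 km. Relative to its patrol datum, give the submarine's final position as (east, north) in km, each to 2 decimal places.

(-13.09, 23.61)

Leg 1 (331°, 27 km): east 27 sin 331° = -13.09, north 27 cos 331° = 23.61
Summing: -13.09 km east, 23.61 km north → (-13.09, 23.61).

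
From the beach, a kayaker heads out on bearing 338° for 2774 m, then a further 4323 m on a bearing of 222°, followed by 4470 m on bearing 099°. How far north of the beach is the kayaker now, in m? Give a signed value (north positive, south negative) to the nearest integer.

-1340 m

Leg 1 (338°, 2774 m): east 2774 sin 338° = -1039.16, north 2774 cos 338° = 2572.01
Leg 2 (222°, 4323 m): east 4323 sin 222° = -2892.65, north 4323 cos 222° = -3212.62
Leg 3 (099°, 4470 m): east 4470 sin 99° = 4414.97, north 4470 cos 99° = -699.26
Net north component: -1339.87 m.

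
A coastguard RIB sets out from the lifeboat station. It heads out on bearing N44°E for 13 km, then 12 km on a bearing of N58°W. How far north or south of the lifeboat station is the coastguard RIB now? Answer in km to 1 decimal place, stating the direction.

15.7 km north

Leg 1 (N44°E, 13 km): east 13 sin 44° = 9.03, north 13 cos 44° = 9.35
Leg 2 (N58°W, 12 km): east 12 sin 302° = -10.18, north 12 cos 302° = 6.36
Net north component: 15.71 km.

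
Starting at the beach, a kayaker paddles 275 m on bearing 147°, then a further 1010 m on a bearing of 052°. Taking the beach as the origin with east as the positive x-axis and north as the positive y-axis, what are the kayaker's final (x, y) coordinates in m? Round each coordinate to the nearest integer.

Leg 1 (147°, 275 m): east 275 sin 147° = 149.78, north 275 cos 147° = -230.63
Leg 2 (052°, 1010 m): east 1010 sin 52° = 795.89, north 1010 cos 52° = 621.82
Summing: 945.67 m east, 391.18 m north → (946, 391).

(946, 391)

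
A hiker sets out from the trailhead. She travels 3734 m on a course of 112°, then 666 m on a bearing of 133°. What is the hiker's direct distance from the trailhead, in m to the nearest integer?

Leg 1 (112°, 3734 m): east 3734 sin 112° = 3462.10, north 3734 cos 112° = -1398.78
Leg 2 (133°, 666 m): east 666 sin 133° = 487.08, north 666 cos 133° = -454.21
Net: 3949.19 east, -1852.99 north. Distance = √((3949.19)² + (-1852.99)²) = 4362.299 m.

4362 m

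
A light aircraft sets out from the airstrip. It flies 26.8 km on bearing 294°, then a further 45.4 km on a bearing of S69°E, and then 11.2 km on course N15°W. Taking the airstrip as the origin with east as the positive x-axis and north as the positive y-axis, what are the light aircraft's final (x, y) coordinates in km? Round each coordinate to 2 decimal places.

(15.00, 5.45)

Leg 1 (294°, 26.8 km): east 26.8 sin 294° = -24.48, north 26.8 cos 294° = 10.90
Leg 2 (S69°E, 45.4 km): east 45.4 sin 111° = 42.38, north 45.4 cos 111° = -16.27
Leg 3 (N15°W, 11.2 km): east 11.2 sin 345° = -2.90, north 11.2 cos 345° = 10.82
Summing: 15.00 km east, 5.45 km north → (15.00, 5.45).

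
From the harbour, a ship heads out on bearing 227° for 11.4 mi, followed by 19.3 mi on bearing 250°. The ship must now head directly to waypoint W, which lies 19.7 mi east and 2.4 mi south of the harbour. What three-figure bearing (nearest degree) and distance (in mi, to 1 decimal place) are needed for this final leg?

Leg 1 (227°, 11.4 mi): east 11.4 sin 227° = -8.34, north 11.4 cos 227° = -7.77
Leg 2 (250°, 19.3 mi): east 19.3 sin 250° = -18.14, north 19.3 cos 250° = -6.60
Current position: (-26.47, -14.38). Target: (19.7, -2.4). Remaining: Δeast = 46.17, Δnorth = 11.98.
Bearing = atan2(46.17, 11.98) mod 360° = 75.46°; distance = √((46.17)² + (11.98)²) = 47.701 mi.

075°, 47.7 mi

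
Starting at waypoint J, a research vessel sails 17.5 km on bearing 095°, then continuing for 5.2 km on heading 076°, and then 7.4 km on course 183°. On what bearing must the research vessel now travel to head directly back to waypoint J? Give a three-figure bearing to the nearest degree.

289°

Leg 1 (095°, 17.5 km): east 17.5 sin 95° = 17.43, north 17.5 cos 95° = -1.53
Leg 2 (076°, 5.2 km): east 5.2 sin 76° = 5.05, north 5.2 cos 76° = 1.26
Leg 3 (183°, 7.4 km): east 7.4 sin 183° = -0.39, north 7.4 cos 183° = -7.39
Net displacement: 22.09 east, -7.66 north. Direction back to start is (-22.09, 7.66): bearing = atan2(-22.09, 7.66) mod 360° = 289.12° ≈ 289°.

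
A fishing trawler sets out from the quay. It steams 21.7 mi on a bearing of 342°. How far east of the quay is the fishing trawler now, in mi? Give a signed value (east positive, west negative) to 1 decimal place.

-6.7 mi

Leg 1 (342°, 21.7 mi): east 21.7 sin 342° = -6.71, north 21.7 cos 342° = 20.64
Net east component: -6.71 mi.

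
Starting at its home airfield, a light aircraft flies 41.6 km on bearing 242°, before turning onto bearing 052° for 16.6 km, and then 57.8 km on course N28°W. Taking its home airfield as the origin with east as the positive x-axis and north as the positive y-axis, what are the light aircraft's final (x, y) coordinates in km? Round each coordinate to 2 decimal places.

Leg 1 (242°, 41.6 km): east 41.6 sin 242° = -36.73, north 41.6 cos 242° = -19.53
Leg 2 (052°, 16.6 km): east 16.6 sin 52° = 13.08, north 16.6 cos 52° = 10.22
Leg 3 (N28°W, 57.8 km): east 57.8 sin 332° = -27.14, north 57.8 cos 332° = 51.03
Summing: -50.79 km east, 41.72 km north → (-50.79, 41.72).

(-50.79, 41.72)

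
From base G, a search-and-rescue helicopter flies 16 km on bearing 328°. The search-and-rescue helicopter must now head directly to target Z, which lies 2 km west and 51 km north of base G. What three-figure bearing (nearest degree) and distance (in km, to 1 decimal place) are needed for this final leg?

010°, 38.0 km

Leg 1 (328°, 16 km): east 16 sin 328° = -8.48, north 16 cos 328° = 13.57
Current position: (-8.48, 13.57). Target: (-2, 51). Remaining: Δeast = 6.48, Δnorth = 37.43.
Bearing = atan2(6.48, 37.43) mod 360° = 9.82°; distance = √((6.48)² + (37.43)²) = 37.988 km.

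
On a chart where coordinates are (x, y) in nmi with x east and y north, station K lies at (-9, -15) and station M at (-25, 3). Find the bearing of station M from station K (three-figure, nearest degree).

318°

Δeast = -25 − -9 = -16.00; Δnorth = 3 − -15 = 18.00.
Bearing = atan2(Δeast, Δnorth) mod 360° = 318.37° ≈ 318°.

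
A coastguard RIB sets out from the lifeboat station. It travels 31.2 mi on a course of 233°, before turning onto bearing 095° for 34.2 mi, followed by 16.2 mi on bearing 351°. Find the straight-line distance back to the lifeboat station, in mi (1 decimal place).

8.8 mi

Leg 1 (233°, 31.2 mi): east 31.2 sin 233° = -24.92, north 31.2 cos 233° = -18.78
Leg 2 (095°, 34.2 mi): east 34.2 sin 95° = 34.07, north 34.2 cos 95° = -2.98
Leg 3 (351°, 16.2 mi): east 16.2 sin 351° = -2.53, north 16.2 cos 351° = 16.00
Net: 6.62 east, -5.76 north. Distance = √((6.62)² + (-5.76)²) = 8.772 mi.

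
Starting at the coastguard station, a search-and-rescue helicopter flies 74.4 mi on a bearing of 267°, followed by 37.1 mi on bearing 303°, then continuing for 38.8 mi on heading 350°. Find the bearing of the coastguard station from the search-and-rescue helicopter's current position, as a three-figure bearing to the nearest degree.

116°

Leg 1 (267°, 74.4 mi): east 74.4 sin 267° = -74.30, north 74.4 cos 267° = -3.89
Leg 2 (303°, 37.1 mi): east 37.1 sin 303° = -31.11, north 37.1 cos 303° = 20.21
Leg 3 (350°, 38.8 mi): east 38.8 sin 350° = -6.74, north 38.8 cos 350° = 38.21
Net displacement: -112.15 east, 54.52 north. Direction back to start is (112.15, -54.52): bearing = atan2(112.15, -54.52) mod 360° = 115.93° ≈ 116°.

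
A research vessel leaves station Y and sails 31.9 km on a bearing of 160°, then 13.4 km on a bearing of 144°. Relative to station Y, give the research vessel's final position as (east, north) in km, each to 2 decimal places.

(18.79, -40.82)

Leg 1 (160°, 31.9 km): east 31.9 sin 160° = 10.91, north 31.9 cos 160° = -29.98
Leg 2 (144°, 13.4 km): east 13.4 sin 144° = 7.88, north 13.4 cos 144° = -10.84
Summing: 18.79 km east, -40.82 km north → (18.79, -40.82).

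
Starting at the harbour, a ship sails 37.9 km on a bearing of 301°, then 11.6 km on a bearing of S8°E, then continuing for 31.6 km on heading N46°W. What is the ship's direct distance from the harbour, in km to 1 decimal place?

Leg 1 (301°, 37.9 km): east 37.9 sin 301° = -32.49, north 37.9 cos 301° = 19.52
Leg 2 (S8°E, 11.6 km): east 11.6 sin 172° = 1.61, north 11.6 cos 172° = -11.49
Leg 3 (N46°W, 31.6 km): east 31.6 sin 314° = -22.73, north 31.6 cos 314° = 21.95
Net: -53.60 east, 29.98 north. Distance = √((-53.60)² + (29.98)²) = 61.420 km.

61.4 km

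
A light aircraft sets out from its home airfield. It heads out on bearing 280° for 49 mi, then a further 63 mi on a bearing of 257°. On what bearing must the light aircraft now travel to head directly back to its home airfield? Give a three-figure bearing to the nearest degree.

087°

Leg 1 (280°, 49 mi): east 49 sin 280° = -48.26, north 49 cos 280° = 8.51
Leg 2 (257°, 63 mi): east 63 sin 257° = -61.39, north 63 cos 257° = -14.17
Net displacement: -109.64 east, -5.66 north. Direction back to start is (109.64, 5.66): bearing = atan2(109.64, 5.66) mod 360° = 87.04° ≈ 087°.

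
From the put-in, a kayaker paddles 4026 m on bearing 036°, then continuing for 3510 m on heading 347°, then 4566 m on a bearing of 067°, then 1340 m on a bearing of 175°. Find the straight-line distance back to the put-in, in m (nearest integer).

9250 m

Leg 1 (036°, 4026 m): east 4026 sin 36° = 2366.42, north 4026 cos 36° = 3257.10
Leg 2 (347°, 3510 m): east 3510 sin 347° = -789.58, north 3510 cos 347° = 3420.04
Leg 3 (067°, 4566 m): east 4566 sin 67° = 4203.03, north 4566 cos 67° = 1784.08
Leg 4 (175°, 1340 m): east 1340 sin 175° = 116.79, north 1340 cos 175° = -1334.90
Net: 5896.66 east, 7126.32 north. Distance = √((5896.66)² + (7126.32)²) = 9249.595 m.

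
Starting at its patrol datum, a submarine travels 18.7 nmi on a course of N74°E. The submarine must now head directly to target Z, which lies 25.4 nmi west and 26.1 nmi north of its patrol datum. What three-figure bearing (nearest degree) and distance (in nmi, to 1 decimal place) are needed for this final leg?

Leg 1 (N74°E, 18.7 nmi): east 18.7 sin 74° = 17.98, north 18.7 cos 74° = 5.15
Current position: (17.98, 5.15). Target: (-25.4, 26.1). Remaining: Δeast = -43.38, Δnorth = 20.95.
Bearing = atan2(-43.38, 20.95) mod 360° = 295.78°; distance = √((-43.38)² + (20.95)²) = 48.168 nmi.

296°, 48.2 nmi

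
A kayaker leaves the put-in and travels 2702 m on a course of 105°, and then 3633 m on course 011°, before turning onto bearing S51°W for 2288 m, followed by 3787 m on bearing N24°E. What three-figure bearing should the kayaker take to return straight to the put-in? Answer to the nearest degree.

Leg 1 (105°, 2702 m): east 2702 sin 105° = 2609.93, north 2702 cos 105° = -699.33
Leg 2 (011°, 3633 m): east 3633 sin 11° = 693.21, north 3633 cos 11° = 3566.25
Leg 3 (S51°W, 2288 m): east 2288 sin 231° = -1778.11, north 2288 cos 231° = -1439.89
Leg 4 (N24°E, 3787 m): east 3787 sin 24° = 1540.31, north 3787 cos 24° = 3459.60
Net displacement: 3065.34 east, 4886.63 north. Direction back to start is (-3065.34, -4886.63): bearing = atan2(-3065.34, -4886.63) mod 360° = 212.10° ≈ 212°.

212°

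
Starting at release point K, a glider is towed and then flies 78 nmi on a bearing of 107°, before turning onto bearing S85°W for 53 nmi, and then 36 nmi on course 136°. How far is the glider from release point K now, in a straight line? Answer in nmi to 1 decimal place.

70.9 nmi

Leg 1 (107°, 78 nmi): east 78 sin 107° = 74.59, north 78 cos 107° = -22.80
Leg 2 (S85°W, 53 nmi): east 53 sin 265° = -52.80, north 53 cos 265° = -4.62
Leg 3 (136°, 36 nmi): east 36 sin 136° = 25.01, north 36 cos 136° = -25.90
Net: 46.80 east, -53.32 north. Distance = √((46.80)² + (-53.32)²) = 70.947 nmi.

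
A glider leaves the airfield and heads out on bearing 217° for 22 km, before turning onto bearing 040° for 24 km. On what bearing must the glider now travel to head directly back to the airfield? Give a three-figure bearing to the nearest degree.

Leg 1 (217°, 22 km): east 22 sin 217° = -13.24, north 22 cos 217° = -17.57
Leg 2 (040°, 24 km): east 24 sin 40° = 15.43, north 24 cos 40° = 18.39
Net displacement: 2.19 east, 0.82 north. Direction back to start is (-2.19, -0.82): bearing = atan2(-2.19, -0.82) mod 360° = 249.56° ≈ 250°.

250°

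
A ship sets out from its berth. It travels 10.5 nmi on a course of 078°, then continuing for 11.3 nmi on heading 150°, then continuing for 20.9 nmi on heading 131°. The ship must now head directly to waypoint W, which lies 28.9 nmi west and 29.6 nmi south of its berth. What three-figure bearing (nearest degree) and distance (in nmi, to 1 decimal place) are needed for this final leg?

Leg 1 (078°, 10.5 nmi): east 10.5 sin 78° = 10.27, north 10.5 cos 78° = 2.18
Leg 2 (150°, 11.3 nmi): east 11.3 sin 150° = 5.65, north 11.3 cos 150° = -9.79
Leg 3 (131°, 20.9 nmi): east 20.9 sin 131° = 15.77, north 20.9 cos 131° = -13.71
Current position: (31.69, -21.31). Target: (-28.9, -29.6). Remaining: Δeast = -60.59, Δnorth = -8.29.
Bearing = atan2(-60.59, -8.29) mod 360° = 262.21°; distance = √((-60.59)² + (-8.29)²) = 61.158 nmi.

262°, 61.2 nmi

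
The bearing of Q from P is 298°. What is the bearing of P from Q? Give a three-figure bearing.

Back-bearing = 298° − 180° = 118°.

118°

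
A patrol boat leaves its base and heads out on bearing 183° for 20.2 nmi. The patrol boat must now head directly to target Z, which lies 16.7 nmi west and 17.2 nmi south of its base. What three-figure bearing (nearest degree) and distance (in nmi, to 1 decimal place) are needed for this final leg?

Leg 1 (183°, 20.2 nmi): east 20.2 sin 183° = -1.06, north 20.2 cos 183° = -20.17
Current position: (-1.06, -20.17). Target: (-16.7, -17.2). Remaining: Δeast = -15.64, Δnorth = 2.97.
Bearing = atan2(-15.64, 2.97) mod 360° = 280.76°; distance = √((-15.64)² + (2.97)²) = 15.923 nmi.

281°, 15.9 nmi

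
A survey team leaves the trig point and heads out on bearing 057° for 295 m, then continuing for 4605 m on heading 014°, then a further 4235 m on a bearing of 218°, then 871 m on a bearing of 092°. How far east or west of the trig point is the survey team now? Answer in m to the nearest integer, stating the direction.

375 m west

Leg 1 (057°, 295 m): east 295 sin 57° = 247.41, north 295 cos 57° = 160.67
Leg 2 (014°, 4605 m): east 4605 sin 14° = 1114.05, north 4605 cos 14° = 4468.21
Leg 3 (218°, 4235 m): east 4235 sin 218° = -2607.33, north 4235 cos 218° = -3337.23
Leg 4 (092°, 871 m): east 871 sin 92° = 870.47, north 871 cos 92° = -30.40
Net east component: -375.40 m.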